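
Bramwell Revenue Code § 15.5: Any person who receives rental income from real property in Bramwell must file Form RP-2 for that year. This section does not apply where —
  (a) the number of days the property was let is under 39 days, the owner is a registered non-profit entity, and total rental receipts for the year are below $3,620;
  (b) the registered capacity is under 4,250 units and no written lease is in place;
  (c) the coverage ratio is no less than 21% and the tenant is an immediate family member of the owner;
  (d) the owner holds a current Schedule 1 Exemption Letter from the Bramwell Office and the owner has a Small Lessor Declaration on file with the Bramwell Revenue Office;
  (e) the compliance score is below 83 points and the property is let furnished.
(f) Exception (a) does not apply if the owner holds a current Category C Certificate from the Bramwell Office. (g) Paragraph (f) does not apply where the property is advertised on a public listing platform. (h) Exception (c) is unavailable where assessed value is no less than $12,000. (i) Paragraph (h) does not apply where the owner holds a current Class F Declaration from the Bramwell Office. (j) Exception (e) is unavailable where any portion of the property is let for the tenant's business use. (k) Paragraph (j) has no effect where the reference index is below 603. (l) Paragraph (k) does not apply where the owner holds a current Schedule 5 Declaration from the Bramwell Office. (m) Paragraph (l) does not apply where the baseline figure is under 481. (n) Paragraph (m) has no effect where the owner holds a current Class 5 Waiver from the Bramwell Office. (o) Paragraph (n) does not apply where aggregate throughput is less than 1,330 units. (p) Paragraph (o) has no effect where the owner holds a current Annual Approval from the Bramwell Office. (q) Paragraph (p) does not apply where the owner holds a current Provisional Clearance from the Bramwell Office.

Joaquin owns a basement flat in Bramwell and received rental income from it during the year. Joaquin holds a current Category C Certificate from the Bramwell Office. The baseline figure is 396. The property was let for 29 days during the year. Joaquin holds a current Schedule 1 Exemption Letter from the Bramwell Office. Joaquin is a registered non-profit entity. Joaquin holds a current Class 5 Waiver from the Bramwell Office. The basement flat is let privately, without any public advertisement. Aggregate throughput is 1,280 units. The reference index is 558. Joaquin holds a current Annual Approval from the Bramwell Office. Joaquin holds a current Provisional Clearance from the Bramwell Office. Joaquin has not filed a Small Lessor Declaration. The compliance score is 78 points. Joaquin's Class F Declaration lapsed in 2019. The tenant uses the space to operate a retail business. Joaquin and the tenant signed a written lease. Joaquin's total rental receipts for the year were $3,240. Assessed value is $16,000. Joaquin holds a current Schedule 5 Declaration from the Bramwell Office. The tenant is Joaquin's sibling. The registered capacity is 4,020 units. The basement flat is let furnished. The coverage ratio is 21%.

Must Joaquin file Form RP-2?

Exception (a)'s conditions are all satisfied: the number of days the property was let is 29 days, under the 39 days limit; Joaquin is a registered non-profit; total rental receipts for the year are $3,240, below the $3,620 limit. But: (f) operates against (a): a current Category C Certificate is held. (g) is not engaged (the property is let privately without advertisement), so (f) stands. So (a) is unavailable.
Exception (b) requires that no written lease is in place; but a written lease is in place, so (b) is unavailable.
Exception (c)'s conditions are all satisfied: the coverage ratio is 21%, meeting the 21% threshold; the tenant is an immediate family member. Turning to paragraphs (h)–(i): (h) operates against (c): assessed value is $16,000, meeting the $12,000 threshold. (i), which would lift (h), is inapplicable — there is no Class F Declaration in force. So (c) is unavailable.
Exception (d) does not apply: no Small Lessor Declaration is on file.
All of (e)'s requirements are met (the compliance score is 78 points, below the 83 points limit; the property is let furnished). Under paragraphs (j)–(q): (j) is triggered (the space is let for business use), but is overridden by (k): (k) operates against (j): the reference index is 558, below the 603 limit. (l) applies (a current Schedule 5 Declaration is held), but is itself disapplied by (m): (m) is triggered — the baseline figure is 396, under the 481 limit. (n) would limit (m) — a current Class 5 Waiver is held — but (o) sets (n) aside: (o) is triggered — aggregate throughput is 1,280 units, less than the 1,330 units limit. (p) applies (a current Annual Approval is held), but is displaced by (q): (q) is triggered — a current Provisional Clearance is held. So (e) applies.

No — exception (e) applies; Joaquin is not required to file Form RP-2.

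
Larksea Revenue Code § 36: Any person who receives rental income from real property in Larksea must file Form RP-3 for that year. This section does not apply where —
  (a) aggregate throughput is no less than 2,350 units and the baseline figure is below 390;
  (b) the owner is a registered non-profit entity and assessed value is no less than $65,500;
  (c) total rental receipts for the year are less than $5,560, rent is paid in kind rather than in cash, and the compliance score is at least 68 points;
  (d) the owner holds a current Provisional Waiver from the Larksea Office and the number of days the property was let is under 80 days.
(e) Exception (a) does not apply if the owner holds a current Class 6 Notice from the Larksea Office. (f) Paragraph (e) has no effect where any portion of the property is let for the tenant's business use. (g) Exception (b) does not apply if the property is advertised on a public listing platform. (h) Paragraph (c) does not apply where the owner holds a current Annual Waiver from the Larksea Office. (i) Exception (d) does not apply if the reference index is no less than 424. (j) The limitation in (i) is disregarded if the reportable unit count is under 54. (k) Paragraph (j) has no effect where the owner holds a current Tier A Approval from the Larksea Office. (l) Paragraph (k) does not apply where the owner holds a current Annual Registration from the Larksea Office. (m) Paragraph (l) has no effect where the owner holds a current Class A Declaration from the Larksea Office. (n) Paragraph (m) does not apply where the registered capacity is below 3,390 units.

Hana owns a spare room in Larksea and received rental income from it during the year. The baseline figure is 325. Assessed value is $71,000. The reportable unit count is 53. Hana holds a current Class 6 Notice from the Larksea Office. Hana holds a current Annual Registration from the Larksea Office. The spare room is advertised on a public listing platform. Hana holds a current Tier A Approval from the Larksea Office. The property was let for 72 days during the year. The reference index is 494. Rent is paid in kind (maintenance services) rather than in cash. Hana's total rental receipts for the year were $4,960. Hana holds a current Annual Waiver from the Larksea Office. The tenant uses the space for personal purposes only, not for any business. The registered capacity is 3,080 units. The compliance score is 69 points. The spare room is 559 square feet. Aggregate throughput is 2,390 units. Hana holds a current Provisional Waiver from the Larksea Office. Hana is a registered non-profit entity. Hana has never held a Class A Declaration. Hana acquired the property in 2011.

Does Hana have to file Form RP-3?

Exception (a) is satisfied on its face — aggregate throughput is 2,390 units, meeting the 2,350 units threshold; the baseline figure is 325, below the 390 limit. Turning to paragraphs (e)–(f): (e) operates against (a): a current Class 6 Notice is held. (f), which would lift (e), is not engaged — the space is used for personal purposes only. Exception (a) does not apply.
All of (b)'s requirements are met (Hana is a registered non-profit; assessed value is $71,000, meeting the $65,500 threshold). However, paragraph (g) must be considered: (g) operates — the property is publicly advertised. So (b) is unavailable.
Exception (c)'s conditions are all satisfied: total rental receipts for the year are $4,960, less than the $5,560 limit; rent is paid in kind; the compliance score is 69 points, meeting the 68 points threshold. But: (h) operates against (c): a current Annual Waiver is held. So (c) is unavailable.
Exception (d) is satisfied on its face — a current Provisional Waiver is held; the number of days the property was let is 72 days, under the 80 days limit. As to paragraphs (i)–(n): (i) would limit (d) — the reference index is 494, meeting the 424 threshold — but (j) sets (i) aside: (j) operates — the reportable unit count is 53, under the 54 limit. (k) is engaged (a current Tier A Approval is held), but is set aside by (l): (l) is triggered — a current Annual Registration is held. (m) is not engaged (no current Class A Declaration is held), so (l) stands. So (d) applies.

No — exception (d) applies; Hana is not required to file Form RP-3.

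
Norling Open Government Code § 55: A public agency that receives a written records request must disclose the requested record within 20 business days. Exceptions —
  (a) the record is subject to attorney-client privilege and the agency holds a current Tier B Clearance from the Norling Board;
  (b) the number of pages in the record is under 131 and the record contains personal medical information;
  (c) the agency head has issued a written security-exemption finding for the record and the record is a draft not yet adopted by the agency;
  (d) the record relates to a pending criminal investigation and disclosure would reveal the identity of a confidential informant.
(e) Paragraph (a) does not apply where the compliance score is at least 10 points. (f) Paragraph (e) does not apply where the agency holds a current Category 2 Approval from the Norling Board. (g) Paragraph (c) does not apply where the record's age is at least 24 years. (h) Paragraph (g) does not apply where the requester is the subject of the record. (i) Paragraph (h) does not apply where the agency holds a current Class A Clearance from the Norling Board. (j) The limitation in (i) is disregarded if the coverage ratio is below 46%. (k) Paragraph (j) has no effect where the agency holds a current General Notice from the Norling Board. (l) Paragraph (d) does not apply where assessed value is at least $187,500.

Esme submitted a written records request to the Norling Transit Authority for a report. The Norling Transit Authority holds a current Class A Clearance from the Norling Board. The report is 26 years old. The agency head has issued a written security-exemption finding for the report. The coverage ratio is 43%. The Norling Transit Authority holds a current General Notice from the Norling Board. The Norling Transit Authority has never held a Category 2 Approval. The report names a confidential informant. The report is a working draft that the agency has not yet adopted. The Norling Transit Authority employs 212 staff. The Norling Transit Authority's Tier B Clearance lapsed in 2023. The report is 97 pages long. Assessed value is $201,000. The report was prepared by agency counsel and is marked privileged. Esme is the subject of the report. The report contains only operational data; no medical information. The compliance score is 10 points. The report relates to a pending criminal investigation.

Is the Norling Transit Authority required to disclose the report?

Yes — the Norling Transit Authority must disclose the report.

Exception (a) does not apply: no current Tier B Clearance is held.
Exception (b) requires that the record contains personal medical information; but the report contains only operational data, so (b) is unavailable.
Exception (c)'s conditions are all satisfied: a written security-exemption finding has been issued; the report is an unadopted draft. But: (g) operates against (c): the record's age is 26 years, meeting the 24 years threshold. (h) applies (Esme is the subject of the report), but is itself disapplied by (i): (i) applies — a current Class A Clearance is held. (j) operates (the coverage ratio is 43%, below the 46% limit), but is overridden by (k): (k) is engaged — a current General Notice is held. Exception (c) does not apply.
Exception (d) is satisfied on its face — the report relates to a pending investigation; the report names a confidential informant. But: (l) operates against (d): assessed value is $201,000, meeting the $187,500 threshold. Exception (d) does not apply.
No exception applies. The general rule governs.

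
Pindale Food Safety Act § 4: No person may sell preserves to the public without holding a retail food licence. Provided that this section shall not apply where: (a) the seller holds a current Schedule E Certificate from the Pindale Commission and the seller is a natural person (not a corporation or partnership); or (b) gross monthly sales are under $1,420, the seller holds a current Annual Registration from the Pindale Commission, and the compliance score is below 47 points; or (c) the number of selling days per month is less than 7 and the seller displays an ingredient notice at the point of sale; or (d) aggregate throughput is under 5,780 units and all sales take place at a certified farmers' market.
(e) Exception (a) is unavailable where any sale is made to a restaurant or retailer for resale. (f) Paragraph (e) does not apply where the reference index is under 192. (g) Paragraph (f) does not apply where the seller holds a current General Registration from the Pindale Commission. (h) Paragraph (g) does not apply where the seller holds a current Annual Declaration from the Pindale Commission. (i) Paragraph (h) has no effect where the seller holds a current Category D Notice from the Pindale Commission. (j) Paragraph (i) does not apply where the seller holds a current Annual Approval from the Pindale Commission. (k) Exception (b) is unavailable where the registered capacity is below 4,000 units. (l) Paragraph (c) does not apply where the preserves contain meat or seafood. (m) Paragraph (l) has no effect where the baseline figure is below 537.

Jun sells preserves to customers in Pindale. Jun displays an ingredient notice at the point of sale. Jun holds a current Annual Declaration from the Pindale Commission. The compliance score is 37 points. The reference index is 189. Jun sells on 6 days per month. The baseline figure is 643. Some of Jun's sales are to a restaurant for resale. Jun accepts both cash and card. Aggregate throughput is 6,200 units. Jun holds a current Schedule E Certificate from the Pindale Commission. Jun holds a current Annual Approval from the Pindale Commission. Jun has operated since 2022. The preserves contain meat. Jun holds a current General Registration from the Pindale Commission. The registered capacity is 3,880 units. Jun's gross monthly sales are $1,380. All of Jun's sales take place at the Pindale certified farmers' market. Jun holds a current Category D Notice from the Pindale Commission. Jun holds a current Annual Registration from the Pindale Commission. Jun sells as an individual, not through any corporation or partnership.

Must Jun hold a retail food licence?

Exception (a) is satisfied on its face — a current Schedule E Certificate is held; the seller is a natural person. Under paragraphs (e)–(j): (e) would limit (a) — some sales are to a restaurant for resale — but (f) sets (e) aside: (f) operates against (e): the reference index is 189, under the 192 limit. (g) would limit (f) — a current General Registration is held — but (h) sets (g) aside: (h) operates against (g): a current Annual Declaration is held. (i) would limit (h) — a current Category D Notice is held — but (j) sets (i) aside: (j) operates against (i): a current Annual Approval is held. Exception (a) stands.
Exception (b)'s conditions are all satisfied: gross monthly sales are $1,380, under the $1,420 limit; a current Annual Registration is held; the compliance score is 37 points, below the 47 points limit. However, paragraph (k) must be considered: (k) operates against (b): the registered capacity is 3,880 units, below the 4,000 units limit. Exception (b) does not apply.
Exception (c): the number of selling days per month is 6, less than the 7 limit; an ingredient notice is displayed — every condition holds. Turning to paragraphs (l)–(m): (l) applies — the preserves contain meat. (m) is inapplicable (the baseline figure is 643, not below 537), so (l) stands. So (c) is unavailable.
Exception (d) fails — aggregate throughput is 6,200 units, not under 5,780 units.

No — exception (a) applies; Jun is not required to hold a retail food licence.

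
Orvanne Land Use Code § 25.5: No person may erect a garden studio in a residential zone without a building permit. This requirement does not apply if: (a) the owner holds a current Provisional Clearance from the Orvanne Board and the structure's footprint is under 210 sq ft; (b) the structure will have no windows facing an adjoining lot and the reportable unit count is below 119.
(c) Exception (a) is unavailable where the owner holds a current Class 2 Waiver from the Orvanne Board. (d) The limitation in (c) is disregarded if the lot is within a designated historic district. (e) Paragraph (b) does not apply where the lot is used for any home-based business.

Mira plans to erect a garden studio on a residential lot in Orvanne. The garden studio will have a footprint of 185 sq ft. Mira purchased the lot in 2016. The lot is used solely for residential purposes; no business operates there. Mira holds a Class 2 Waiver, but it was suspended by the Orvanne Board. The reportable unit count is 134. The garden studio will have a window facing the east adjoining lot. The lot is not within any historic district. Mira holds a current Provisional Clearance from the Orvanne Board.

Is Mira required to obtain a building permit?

No — exception (a) applies; Mira does not need a building permit.

Exception (a): a current Provisional Clearance is held; the structure's footprint is 185 sq ft, under the 210 sq ft limit — every condition holds. Considering the limiting provisions: (c), which would limit (a), is not triggered: the Class 2 Waiver is not current. So (a) applies.
Exception (b) does not apply: a window faces an adjoining lot.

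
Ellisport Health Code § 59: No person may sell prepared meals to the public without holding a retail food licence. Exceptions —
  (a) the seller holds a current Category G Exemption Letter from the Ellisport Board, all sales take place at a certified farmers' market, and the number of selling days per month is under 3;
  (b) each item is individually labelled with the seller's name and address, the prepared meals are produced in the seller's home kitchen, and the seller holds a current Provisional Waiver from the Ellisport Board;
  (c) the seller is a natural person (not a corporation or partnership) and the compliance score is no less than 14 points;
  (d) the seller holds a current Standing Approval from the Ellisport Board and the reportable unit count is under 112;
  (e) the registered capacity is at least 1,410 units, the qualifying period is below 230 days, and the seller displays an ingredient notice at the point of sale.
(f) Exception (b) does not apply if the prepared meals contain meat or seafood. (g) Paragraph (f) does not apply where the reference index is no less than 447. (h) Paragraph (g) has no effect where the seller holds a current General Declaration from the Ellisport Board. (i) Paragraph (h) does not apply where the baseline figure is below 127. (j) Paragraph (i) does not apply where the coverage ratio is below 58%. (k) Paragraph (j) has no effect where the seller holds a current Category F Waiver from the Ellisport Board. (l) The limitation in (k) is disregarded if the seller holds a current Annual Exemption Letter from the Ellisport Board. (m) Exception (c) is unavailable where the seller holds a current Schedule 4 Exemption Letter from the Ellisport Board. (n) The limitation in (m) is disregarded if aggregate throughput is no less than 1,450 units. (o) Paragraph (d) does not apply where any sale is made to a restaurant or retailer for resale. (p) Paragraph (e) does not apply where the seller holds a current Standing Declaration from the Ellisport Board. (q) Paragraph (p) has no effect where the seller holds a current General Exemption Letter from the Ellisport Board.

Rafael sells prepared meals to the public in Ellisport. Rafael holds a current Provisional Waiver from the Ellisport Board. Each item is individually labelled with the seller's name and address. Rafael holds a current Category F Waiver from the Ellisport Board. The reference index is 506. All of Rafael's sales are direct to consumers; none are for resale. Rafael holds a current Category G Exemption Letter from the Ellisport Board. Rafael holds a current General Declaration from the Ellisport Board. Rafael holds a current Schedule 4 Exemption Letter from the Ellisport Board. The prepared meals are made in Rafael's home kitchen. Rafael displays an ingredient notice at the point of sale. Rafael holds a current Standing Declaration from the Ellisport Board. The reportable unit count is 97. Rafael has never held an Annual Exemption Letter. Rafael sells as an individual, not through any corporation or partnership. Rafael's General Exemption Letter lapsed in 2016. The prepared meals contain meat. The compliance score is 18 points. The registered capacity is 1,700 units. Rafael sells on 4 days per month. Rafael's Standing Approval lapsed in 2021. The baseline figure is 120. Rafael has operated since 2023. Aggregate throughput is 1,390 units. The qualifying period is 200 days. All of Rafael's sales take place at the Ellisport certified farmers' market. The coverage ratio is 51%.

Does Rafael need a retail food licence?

No — exception (b) applies; Rafael is not required to hold a retail food licence.

Exception (a) does not apply: the number of selling days per month is 4, not under 3.
All of (b)'s requirements are met (items are individually labelled; the prepared meals are home-kitchen produced; a current Provisional Waiver is held). As to paragraphs (f)–(l): (f) would limit (b) — the prepared meals contain meat — but (g) sets (f) aside: (g) is triggered — the reference index is 506, meeting the 447 threshold. (h) is triggered (a current General Declaration is held), but is itself disapplied by (i): (i) applies — the baseline figure is 120, below the 127 limit. (j) would limit (i) — the coverage ratio is 51%, below the 58% limit — but (k) sets (j) aside: (k) operates against (j): a current Category F Waiver is held. (l) is not engaged (no current Annual Exemption Letter is held), so (k) stands. (b) remains available.
Exception (c) is satisfied on its face — the seller is a natural person; the compliance score is 18 points, meeting the 14 points threshold. But: (m) operates against (c): a current Schedule 4 Exemption Letter is held. (n), which would lift (m), is not engaged — aggregate throughput is 1,390 units, short of 1,450 units. Exception (c) does not apply.
Exception (d) does not apply: no current Standing Approval is held.
Exception (e) is satisfied on its face — the registered capacity is 1,700 units, meeting the 1,410 units threshold; the qualifying period is 200 days, below the 230 days limit; an ingredient notice is displayed. But applying paragraphs (p)–(q): (p) operates — a current Standing Declaration is held. (q) is inapplicable (no current General Exemption Letter is held), so (p) stands. (e) is therefore removed.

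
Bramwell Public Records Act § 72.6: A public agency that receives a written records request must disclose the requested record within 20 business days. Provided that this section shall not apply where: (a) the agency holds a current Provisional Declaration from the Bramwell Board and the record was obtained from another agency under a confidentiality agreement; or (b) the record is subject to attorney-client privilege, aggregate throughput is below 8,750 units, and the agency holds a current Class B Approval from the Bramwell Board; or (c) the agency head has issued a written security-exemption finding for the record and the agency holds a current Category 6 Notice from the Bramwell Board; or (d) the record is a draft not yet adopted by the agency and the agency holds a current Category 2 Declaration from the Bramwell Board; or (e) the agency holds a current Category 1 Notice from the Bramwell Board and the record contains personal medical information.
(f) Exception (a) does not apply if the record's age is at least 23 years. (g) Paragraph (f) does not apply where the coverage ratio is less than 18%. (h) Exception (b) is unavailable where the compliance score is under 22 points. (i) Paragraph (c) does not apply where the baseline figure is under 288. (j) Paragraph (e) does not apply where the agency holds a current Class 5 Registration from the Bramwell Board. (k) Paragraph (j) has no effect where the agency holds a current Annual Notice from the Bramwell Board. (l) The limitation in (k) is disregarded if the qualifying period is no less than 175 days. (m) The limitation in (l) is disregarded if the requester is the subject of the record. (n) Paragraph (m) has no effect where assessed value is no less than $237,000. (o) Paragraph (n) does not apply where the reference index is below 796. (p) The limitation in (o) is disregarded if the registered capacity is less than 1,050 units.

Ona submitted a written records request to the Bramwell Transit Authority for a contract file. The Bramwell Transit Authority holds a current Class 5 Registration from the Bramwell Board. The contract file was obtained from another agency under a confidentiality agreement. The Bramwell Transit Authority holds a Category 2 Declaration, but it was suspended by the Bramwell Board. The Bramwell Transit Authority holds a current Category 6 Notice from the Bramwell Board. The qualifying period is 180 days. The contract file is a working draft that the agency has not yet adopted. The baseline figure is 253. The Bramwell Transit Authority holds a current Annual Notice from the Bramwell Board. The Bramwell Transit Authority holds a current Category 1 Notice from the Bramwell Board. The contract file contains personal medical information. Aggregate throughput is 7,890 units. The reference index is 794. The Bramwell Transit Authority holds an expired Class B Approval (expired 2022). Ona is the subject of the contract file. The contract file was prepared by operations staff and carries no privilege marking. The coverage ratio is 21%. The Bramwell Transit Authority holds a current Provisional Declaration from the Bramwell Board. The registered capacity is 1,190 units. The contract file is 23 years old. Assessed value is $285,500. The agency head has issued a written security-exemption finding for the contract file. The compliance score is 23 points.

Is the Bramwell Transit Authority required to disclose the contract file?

No — exception (e) applies; the Bramwell Transit Authority is not required to disclose the contract file.

Exception (a): a current Provisional Declaration is held; the contract file was obtained under a confidentiality agreement — every condition holds. Turning to paragraphs (f)–(g): (f) is engaged — the record's age is 23 years, meeting the 23 years threshold. (g) is inapplicable (the coverage ratio is 21%, not less than 18%), so (f) stands. So (a) is unavailable.
Exception (b) fails — the contract file carries no privilege marking.
All of (c)'s requirements are met (a written security-exemption finding has been issued; a current Category 6 Notice is held). But applying paragraph (i): (i) operates against (c): the baseline figure is 253, under the 288 limit. So (c) is unavailable.
Exception (d) requires that the agency holds a current Category 2 Declaration from the Bramwell Board; but there is no Category 2 Declaration in force, so (d) is unavailable.
Exception (e): a current Category 1 Notice is held; the contract file contains personal medical information — every condition holds. Considering the limiting provisions: (j) operates (a current Class 5 Registration is held), but is set aside by (k): (k) operates against (j): a current Annual Notice is held. (l) would limit (k) — the qualifying period is 180 days, meeting the 175 days threshold — but (m) sets (l) aside: (m) operates against (l): Ona is the subject of the contract file. (n) is triggered (assessed value is $285,500, meeting the $237,000 threshold), but is set aside by (o): (o) operates against (n): the reference index is 794, below the 796 limit. (p), which would lift (o), is inapplicable — the registered capacity is 1,190 units, not less than 1,050 units. (e) remains available.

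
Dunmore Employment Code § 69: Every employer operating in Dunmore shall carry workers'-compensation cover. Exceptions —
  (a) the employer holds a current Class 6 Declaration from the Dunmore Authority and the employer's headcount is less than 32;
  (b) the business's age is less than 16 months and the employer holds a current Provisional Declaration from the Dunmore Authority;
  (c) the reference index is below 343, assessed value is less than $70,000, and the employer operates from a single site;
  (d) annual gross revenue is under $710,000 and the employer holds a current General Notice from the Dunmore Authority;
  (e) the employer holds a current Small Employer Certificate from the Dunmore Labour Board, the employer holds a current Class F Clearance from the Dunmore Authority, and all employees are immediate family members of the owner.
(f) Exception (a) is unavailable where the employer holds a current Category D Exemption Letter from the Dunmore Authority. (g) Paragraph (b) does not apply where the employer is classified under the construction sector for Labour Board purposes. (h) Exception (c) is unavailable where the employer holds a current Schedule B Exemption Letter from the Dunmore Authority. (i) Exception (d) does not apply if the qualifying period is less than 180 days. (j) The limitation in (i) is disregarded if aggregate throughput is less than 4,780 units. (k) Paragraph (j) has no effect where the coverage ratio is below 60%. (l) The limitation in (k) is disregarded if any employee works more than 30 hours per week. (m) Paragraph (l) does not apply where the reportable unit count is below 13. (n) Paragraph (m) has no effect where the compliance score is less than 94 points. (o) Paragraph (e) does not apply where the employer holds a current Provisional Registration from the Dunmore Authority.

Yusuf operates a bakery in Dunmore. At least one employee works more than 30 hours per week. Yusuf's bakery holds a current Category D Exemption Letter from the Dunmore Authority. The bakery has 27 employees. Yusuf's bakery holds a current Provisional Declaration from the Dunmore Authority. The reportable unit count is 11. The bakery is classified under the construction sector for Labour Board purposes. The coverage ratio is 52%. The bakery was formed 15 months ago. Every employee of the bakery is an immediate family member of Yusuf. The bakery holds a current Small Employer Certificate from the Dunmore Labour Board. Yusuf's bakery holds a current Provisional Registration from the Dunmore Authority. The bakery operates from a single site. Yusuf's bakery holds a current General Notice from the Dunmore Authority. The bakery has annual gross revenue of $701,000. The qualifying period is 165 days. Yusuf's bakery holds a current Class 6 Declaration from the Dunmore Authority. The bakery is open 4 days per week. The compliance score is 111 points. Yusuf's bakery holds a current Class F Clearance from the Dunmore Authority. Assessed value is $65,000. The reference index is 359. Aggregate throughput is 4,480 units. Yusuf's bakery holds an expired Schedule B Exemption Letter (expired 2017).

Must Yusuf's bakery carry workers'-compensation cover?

Yes — Yusuf's bakery must carry workers'-compensation cover.

All of (a)'s requirements are met (a current Class 6 Declaration is held; the employer's headcount is 27, less than the 32 limit). But applying paragraph (f): (f) applies — a current Category D Exemption Letter is held. (a) is therefore removed.
Exception (b) is satisfied on its face — the business's age is 15 months, less than the 16 months limit; a current Provisional Declaration is held. Turning to paragraph (g): (g) is engaged — the bakery is classified under the construction sector. So (b) is unavailable.
Exception (c) does not apply: the reference index is 359, not below 343.
Exception (d)'s conditions are all satisfied: annual gross revenue is $701,000, under the $710,000 limit; a current General Notice is held. Turning to paragraphs (i)–(n): (i) operates against (d): the qualifying period is 165 days, less than the 180 days limit. (j) applies (aggregate throughput is 4,480 units, less than the 4,780 units limit), but is set aside by (k): (k) is triggered — the coverage ratio is 52%, below the 60% limit. (l) operates (at least one employee exceeds 30 hours/week), but is displaced by (m): (m) operates against (l): the reportable unit count is 11, below the 13 limit. (n), which would lift (m), does not operate here — the compliance score is 111 points, not less than 94 points. So (d) is unavailable.
Exception (e)'s conditions are all satisfied: a current Small Employer Certificate is held; a current Class F Clearance is held; every employee is an immediate family member. But: (o) operates against (e): a current Provisional Registration is held. So (e) is unavailable.
No exception is made out. Yusuf's bakery falls within the general rule.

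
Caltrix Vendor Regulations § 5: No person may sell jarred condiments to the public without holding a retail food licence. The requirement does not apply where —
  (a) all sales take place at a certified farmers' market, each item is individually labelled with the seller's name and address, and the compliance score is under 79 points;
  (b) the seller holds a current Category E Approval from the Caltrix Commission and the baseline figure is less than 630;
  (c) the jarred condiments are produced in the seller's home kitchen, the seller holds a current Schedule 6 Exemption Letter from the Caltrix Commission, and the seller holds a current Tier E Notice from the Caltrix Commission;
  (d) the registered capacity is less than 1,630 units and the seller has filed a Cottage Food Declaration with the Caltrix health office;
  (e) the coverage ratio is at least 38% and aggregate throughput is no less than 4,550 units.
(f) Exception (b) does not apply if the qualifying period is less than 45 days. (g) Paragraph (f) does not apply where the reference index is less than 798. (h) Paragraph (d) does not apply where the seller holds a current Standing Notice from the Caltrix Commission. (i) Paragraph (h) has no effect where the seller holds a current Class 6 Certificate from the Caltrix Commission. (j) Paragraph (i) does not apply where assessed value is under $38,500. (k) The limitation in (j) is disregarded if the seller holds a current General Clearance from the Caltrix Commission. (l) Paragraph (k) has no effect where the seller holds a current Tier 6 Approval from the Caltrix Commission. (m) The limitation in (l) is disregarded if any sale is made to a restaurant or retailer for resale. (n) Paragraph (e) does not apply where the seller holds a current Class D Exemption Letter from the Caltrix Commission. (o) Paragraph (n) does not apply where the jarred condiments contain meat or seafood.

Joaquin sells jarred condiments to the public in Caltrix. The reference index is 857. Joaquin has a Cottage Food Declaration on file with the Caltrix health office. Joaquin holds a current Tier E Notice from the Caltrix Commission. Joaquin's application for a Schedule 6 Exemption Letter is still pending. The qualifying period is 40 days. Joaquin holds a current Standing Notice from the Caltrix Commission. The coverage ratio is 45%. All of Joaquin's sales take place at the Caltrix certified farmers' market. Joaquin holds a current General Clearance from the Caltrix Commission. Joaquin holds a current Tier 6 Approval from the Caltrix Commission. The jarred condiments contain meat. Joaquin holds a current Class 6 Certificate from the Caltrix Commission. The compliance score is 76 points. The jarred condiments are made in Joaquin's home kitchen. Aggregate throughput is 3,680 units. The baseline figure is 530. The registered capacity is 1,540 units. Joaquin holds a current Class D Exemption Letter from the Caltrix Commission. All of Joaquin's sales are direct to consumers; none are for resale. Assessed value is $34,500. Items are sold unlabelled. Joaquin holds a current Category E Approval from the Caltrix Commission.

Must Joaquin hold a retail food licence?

Exception (a) requires that each item is individually labelled with the seller's name and address; but items are sold unlabelled, so (a) is unavailable.
Exception (b) is satisfied on its face — a current Category E Approval is held; the baseline figure is 530, less than the 630 limit. However, paragraphs (f)–(g) must be considered: (f) is engaged — the qualifying period is 40 days, less than the 45 days limit. (g) does not operate here (the reference index is 857, not less than 798), so (f) stands. So (b) is unavailable.
Exception (c) fails — there is no Schedule 6 Exemption Letter in force.
Exception (d): the registered capacity is 1,540 units, less than the 1,630 units limit; a Cottage Food Declaration is on file — every condition holds. But: (h) operates against (d): a current Standing Notice is held. (i) would limit (h) — a current Class 6 Certificate is held — but (j) sets (i) aside: (j) operates against (i): assessed value is $34,500, under the $38,500 limit. (k) would limit (j) — a current General Clearance is held — but (l) sets (k) aside: (l) is triggered — a current Tier 6 Approval is held. (m), which would lift (l), is not engaged — no sales are for resale. (d) is therefore removed.
Exception (e) fails — aggregate throughput is 3,680 units, short of 4,550 units.
No exception is made out. Joaquin falls within the general rule.

Yes — Joaquin must hold a retail food licence.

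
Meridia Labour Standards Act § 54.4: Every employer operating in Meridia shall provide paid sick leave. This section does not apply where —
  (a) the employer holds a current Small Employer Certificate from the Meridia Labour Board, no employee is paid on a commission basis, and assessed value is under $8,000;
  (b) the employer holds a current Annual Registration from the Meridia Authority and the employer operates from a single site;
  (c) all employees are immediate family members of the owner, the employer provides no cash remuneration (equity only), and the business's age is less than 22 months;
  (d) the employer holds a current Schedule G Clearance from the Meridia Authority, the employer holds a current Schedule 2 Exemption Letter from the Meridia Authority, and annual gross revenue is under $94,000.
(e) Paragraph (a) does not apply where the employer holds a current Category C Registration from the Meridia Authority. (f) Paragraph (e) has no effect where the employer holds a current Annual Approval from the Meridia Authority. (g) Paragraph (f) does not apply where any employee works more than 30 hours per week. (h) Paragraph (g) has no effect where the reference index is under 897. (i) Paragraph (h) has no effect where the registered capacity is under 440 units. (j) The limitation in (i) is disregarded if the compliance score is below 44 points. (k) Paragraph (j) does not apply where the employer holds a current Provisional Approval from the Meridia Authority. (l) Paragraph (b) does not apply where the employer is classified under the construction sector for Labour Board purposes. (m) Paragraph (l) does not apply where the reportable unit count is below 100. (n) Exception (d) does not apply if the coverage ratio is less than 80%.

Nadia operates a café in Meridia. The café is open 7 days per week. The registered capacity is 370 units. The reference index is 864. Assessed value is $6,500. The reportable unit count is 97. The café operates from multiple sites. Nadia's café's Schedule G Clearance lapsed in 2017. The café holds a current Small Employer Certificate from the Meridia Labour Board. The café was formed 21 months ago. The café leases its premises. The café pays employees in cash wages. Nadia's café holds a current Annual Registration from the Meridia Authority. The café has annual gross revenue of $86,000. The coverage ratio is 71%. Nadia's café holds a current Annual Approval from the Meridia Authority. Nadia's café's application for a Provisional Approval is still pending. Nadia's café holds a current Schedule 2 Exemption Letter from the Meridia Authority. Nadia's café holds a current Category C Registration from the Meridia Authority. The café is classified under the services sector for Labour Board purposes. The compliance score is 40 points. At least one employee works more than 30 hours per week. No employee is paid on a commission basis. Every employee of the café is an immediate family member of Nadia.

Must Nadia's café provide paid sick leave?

Exception (a) is satisfied on its face — a current Small Employer Certificate is held; no employee is paid on commission; assessed value is $6,500, under the $8,000 limit. As to paragraphs (e)–(k): (e) operates (a current Category C Registration is held), but yields to (f): (f) is engaged — a current Annual Approval is held. (g) would limit (f) — at least one employee exceeds 30 hours/week — but (h) sets (g) aside: (h) is triggered — the reference index is 864, under the 897 limit. (i) applies (the registered capacity is 370 units, under the 440 units limit), but yields to (j): (j) operates against (i): the compliance score is 40 points, below the 44 points limit. (k) is not triggered (there is no Provisional Approval in force), so (j) stands. Exception (a) stands.
Exception (b) fails — the employer operates from multiple sites.
Exception (c) fails — employees are paid cash wages.
Exception (d) does not apply: no current Schedule G Clearance is held.

No — exception (a) applies; Nadia's café is not required to provide paid sick leave.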